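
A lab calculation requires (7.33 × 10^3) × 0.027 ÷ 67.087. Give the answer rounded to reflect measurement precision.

3.0

(7.33 × 10^3) × 0.027 ÷ 67.087 = 2.95004993516…
Multiplication/division keeps the fewest significant figures: 7.33 × 10^3 → 3 s.f., 0.027 → 2 s.f., 67.087 → 5 s.f.; limit is 2.
Rounded to 2 significant figures: 3.0.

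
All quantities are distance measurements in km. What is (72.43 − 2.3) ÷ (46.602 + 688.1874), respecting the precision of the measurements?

72.43 − 2.3 = 70.13, limited to 1 d.p. → 3 s.f.; 46.602 + 688.1874 = 734.7894, limited to 3 d.p. → 6 s.f.
Carrying full precision, 70.13 ÷ 734.7894 = 0.0954423131308…; keep min(3, 6) = 3 s.f.
Rounded to 3 significant figures: 0.0954.

0.0954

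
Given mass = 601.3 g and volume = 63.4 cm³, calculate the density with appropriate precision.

density = 601.3 g ÷ 63.4 cm³ = 9.48422712934… g/cm³.
601.3 has 4 significant figures; 63.4 has 3.
Division/multiplication keeps the fewest: 3 significant figures.
Rounded: 9.48 g/cm³.

9.48 g/cm³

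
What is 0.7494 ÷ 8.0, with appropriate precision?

0.7494 ÷ 8.0 = 0.093675
Multiplication/division keeps the fewest significant figures: 0.7494 → 4 s.f., 8.0 → 2 s.f.; limit is 2.
Rounded to 2 significant figures: 0.094.

0.094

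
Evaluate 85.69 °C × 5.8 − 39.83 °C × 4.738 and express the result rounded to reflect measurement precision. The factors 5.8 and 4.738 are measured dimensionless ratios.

85.69 × 5.8 = 497.002 → 5.0 × 10^2 °C (2 s.f., last digit at the 10^1 place).
39.83 × 4.738 = 188.71454 → 188.7 °C (4 s.f., last digit at the 10^-1 place).
Difference: 308.28746 °C; keep the coarser place, 10^1.
Result: 3.1 × 10^2 °C.

3.1 × 10^2 °C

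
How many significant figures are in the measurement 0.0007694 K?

0.0007694: leading zeros are not significant.

4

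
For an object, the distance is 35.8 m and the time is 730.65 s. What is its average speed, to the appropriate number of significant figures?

average speed = 35.8 m ÷ 730.65 s = 0.0489974680079… m/s.
35.8 has 3 significant figures; 730.65 has 5.
Division/multiplication keeps the fewest: 3 significant figures.
Rounded: 0.0490 m/s.

0.0490 m/s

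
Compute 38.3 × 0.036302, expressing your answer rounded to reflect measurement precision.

38.3 × 0.036302 = 1.3903666
Multiplication/division keeps the fewest significant figures: 38.3 → 3 s.f., 0.036302 → 5 s.f.; limit is 3.
Rounded to 3 significant figures: 1.39.

1.39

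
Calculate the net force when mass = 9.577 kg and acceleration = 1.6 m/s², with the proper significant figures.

15 N

net force = 9.577 kg × 1.6 m/s² = 15.3232 N.
9.577 has 4 significant figures; 1.6 has 2.
Division/multiplication keeps the fewest: 2 significant figures.
Rounded: 15 N.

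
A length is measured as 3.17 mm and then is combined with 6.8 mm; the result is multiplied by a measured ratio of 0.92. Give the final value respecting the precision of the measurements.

9.2 mm

3.17 mm + 6.8 mm = 9.97 mm; the sum is limited to 1 decimal place (3 s.f.).
Carrying full precision, 9.97 × 0.92 = 9.1724 mm; 0.92 has 2 s.f., so the result keeps min(3, 2) = 2 s.f.
Rounded to 2 significant figures: 9.2 mm.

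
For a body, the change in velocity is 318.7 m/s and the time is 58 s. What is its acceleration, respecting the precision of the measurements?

acceleration = 318.7 m/s ÷ 58 s = 5.49482758621… m/s².
318.7 has 4 significant figures; 58 has 2.
Division/multiplication keeps the fewest: 2 significant figures.
Rounded: 5.5 m/s².

5.5 m/s²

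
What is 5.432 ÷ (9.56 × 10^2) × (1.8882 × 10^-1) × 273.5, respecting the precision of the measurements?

5.432 ÷ (9.56 × 10^2) × (1.8882 × 10^-1) × 273.5 = 0.293431810293…
Multiplication/division keeps the fewest significant figures: 5.432 → 4 s.f., 9.56 × 10^2 → 3 s.f., 1.8882 × 10^-1 → 5 s.f., 273.5 → 4 s.f.; limit is 3.
Rounded to 3 significant figures: 0.293.

0.293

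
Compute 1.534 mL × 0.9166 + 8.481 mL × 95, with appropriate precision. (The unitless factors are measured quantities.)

1.534 × 0.9166 = 1.4060644 → 1.406 mL (4 s.f., last digit at the 10^-3 place).
8.481 × 95 = 805.695 → 8.1 × 10² mL (2 s.f., last digit at the 10^1 place).
Sum: 807.1010644 mL; keep the coarser place, 10^1.
Result: 8.1 × 10² mL.

8.1 × 10² mL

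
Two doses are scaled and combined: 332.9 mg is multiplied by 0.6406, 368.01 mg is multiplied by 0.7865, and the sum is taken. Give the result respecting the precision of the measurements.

502.7 mg

332.9 × 0.6406 = 213.25574 → 213.3 mg (4 s.f., last digit at the 10^-1 place).
368.01 × 0.7865 = 289.439865 → 289.4 mg (4 s.f., last digit at the 10^-1 place).
Sum: 502.695605 mg; keep the coarser place, 10^-1.
Result: 502.7 mg.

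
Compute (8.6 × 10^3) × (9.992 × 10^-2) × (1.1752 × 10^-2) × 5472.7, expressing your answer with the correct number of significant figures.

5.5 × 10^4

(8.6 × 10^3) × (9.992 × 10^-2) × (1.1752 × 10^-2) × 5472.7 = 55266.7977068…
Multiplication/division keeps the fewest significant figures: 8.6 × 10^3 → 2 s.f., 9.992 × 10^-2 → 4 s.f., 1.1752 × 10^-2 → 5 s.f., 5472.7 → 5 s.f.; limit is 2.
Rounded to 2 significant figures: 5.5 × 10^4.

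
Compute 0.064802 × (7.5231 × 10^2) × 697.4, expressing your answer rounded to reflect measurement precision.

0.064802 × (7.5231 × 10^2) × 697.4 = 33999.0817332…
Multiplication/division keeps the fewest significant figures: 0.064802 → 5 s.f., 7.5231 × 10^2 → 5 s.f., 697.4 → 4 s.f.; limit is 4.
Rounded to 4 significant figures: 3.400 × 10^4.

3.400 × 10^4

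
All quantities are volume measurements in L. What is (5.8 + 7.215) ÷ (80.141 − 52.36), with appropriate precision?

5.8 + 7.215 = 13.015, limited to 1 d.p. → 3 s.f.; 80.141 − 52.36 = 27.781, limited to 2 d.p. → 4 s.f.
Carrying full precision, 13.015 ÷ 27.781 = 0.468485655664…; keep min(3, 4) = 3 s.f.
Rounded to 3 significant figures: 0.468.

0.468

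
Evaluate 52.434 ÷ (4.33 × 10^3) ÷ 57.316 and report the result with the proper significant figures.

52.434 ÷ (4.33 × 10^3) ÷ 57.316 = 0.000211275539503…
Multiplication/division keeps the fewest significant figures: 52.434 → 5 s.f., 4.33 × 10^3 → 3 s.f., 57.316 → 5 s.f.; limit is 3.
Rounded to 3 significant figures: 2.11 × 10^-4.

2.11 × 10^-4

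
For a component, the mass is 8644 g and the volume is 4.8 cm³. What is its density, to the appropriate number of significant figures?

1.8 × 10^3 g/cm³

density = 8644 g ÷ 4.8 cm³ = 1800.83333333… g/cm³.
8644 has 4 significant figures; 4.8 has 2.
Division/multiplication keeps the fewest: 2 significant figures.
Rounded: 1.8 × 10^3 g/cm³.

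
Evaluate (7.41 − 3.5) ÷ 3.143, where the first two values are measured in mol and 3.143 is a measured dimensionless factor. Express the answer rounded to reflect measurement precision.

7.41 mol − 3.5 mol = 3.91 mol; the difference is limited to 1 decimal place (2 s.f.).
Carrying full precision, 3.91 ÷ 3.143 = 1.24403436207… mol; 3.143 has 4 s.f., so the result keeps min(2, 4) = 2 s.f.
Rounded to 2 significant figures: 1.2 mol.

1.2 mol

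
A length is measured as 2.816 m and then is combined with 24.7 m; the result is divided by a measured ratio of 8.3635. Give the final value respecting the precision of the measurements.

3.29 m

2.816 m + 24.7 m = 27.516 m; the sum is limited to 1 decimal place (3 s.f.).
Carrying full precision, 27.516 ÷ 8.3635 = 3.29001016321… m; 8.3635 has 5 s.f., so the result keeps min(3, 5) = 3 s.f.
Rounded to 3 significant figures: 3.29 m.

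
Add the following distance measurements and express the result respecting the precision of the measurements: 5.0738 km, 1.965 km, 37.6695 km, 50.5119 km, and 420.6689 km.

5.0738 km + 1.965 km + 37.6695 km + 50.5119 km + 420.6689 km = 515.8891 km.
Addition/subtraction keeps the fewest decimal places: 5.0738 → 4 decimal places, 1.965 → 3 decimal places, 37.6695 → 4 decimal places, 50.5119 → 4 decimal places, 420.6689 → 4 decimal places; limit is 3.
Rounded to 3 decimal places: 515.889 km.

515.889 km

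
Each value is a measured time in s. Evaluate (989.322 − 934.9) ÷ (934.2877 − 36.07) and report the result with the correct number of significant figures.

0.0606

989.322 − 934.9 = 54.422, limited to 1 d.p. → 3 s.f.; 934.2877 − 36.07 = 898.2177, limited to 2 d.p. → 5 s.f.
Carrying full precision, 54.422 ÷ 898.2177 = 0.0605888750578…; keep min(3, 5) = 3 s.f.
Rounded to 3 significant figures: 0.0606.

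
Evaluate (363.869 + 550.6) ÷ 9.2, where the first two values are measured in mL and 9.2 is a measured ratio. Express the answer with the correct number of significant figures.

363.869 mL + 550.6 mL = 914.469 mL; the sum is limited to 1 decimal place (4 s.f.).
Carrying full precision, 914.469 ÷ 9.2 = 99.3988043478… mL; 9.2 has 2 s.f., so the result keeps min(4, 2) = 2 s.f.
Rounded to 2 significant figures: 99 mL.

99 mL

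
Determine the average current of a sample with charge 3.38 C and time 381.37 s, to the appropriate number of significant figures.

average current = 3.38 C ÷ 381.37 s = 0.00886278417285… A.
3.38 has 3 significant figures; 381.37 has 5.
Division/multiplication keeps the fewest: 3 significant figures.
Rounded: 0.00886 A.

0.00886 A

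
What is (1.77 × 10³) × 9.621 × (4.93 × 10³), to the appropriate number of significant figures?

(1.77 × 10³) × 9.621 × (4.93 × 10³) = 83953808.1
Multiplication/division keeps the fewest significant figures: 1.77 × 10³ → 3 s.f., 9.621 → 4 s.f., 4.93 × 10³ → 3 s.f.; limit is 3.
Rounded to 3 significant figures: 8.40 × 10⁷.

8.40 × 10⁷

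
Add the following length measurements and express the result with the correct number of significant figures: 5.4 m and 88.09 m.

93.5 m

5.4 m + 88.09 m = 93.49 m.
Addition/subtraction keeps the fewest decimal places: 5.4 → 1 decimal place, 88.09 → 2 decimal places; limit is 1.
Rounded to 1 decimal place: 93.5 m.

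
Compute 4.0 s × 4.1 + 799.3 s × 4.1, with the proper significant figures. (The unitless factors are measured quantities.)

4.0 × 4.1 = 16.4 → 16 s (2 s.f., last digit at the 10^0 place).
799.3 × 4.1 = 3277.13 → 3.3 × 10^3 s (2 s.f., last digit at the 10^2 place).
Sum: 3293.53 s; keep the coarser place, 10^2.
Result: 3.3 × 10^3 s.

3.3 × 10^3 s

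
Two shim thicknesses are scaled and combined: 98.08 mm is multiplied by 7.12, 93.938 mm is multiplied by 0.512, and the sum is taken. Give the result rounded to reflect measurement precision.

98.08 × 7.12 = 698.3296 → 698 mm (3 s.f., last digit at the 10^0 place).
93.938 × 0.512 = 48.096256 → 48.1 mm (3 s.f., last digit at the 10^-1 place).
Sum: 746.425856 mm; keep the coarser place, 10^0.
Result: 746 mm.

746 mm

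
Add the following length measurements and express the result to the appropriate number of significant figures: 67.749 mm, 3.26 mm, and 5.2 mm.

67.749 mm + 3.26 mm + 5.2 mm = 76.209 mm.
Addition/subtraction keeps the fewest decimal places: 67.749 → 3 decimal places, 3.26 → 2 decimal places, 5.2 → 1 decimal place; limit is 1.
Rounded to 1 decimal place: 76.2 mm.

76.2 mm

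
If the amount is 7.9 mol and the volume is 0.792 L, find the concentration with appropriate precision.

10. mol/L

concentration = 7.9 mol ÷ 0.792 L = 9.97474747475… mol/L.
7.9 has 2 significant figures; 0.792 has 3.
Division/multiplication keeps the fewest: 2 significant figures.
Rounded: 10. mol/L.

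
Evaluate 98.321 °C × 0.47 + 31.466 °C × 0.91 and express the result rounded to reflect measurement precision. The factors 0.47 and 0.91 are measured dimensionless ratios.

75 °C

98.321 × 0.47 = 46.21087 → 46 °C (2 s.f., last digit at the 10^0 place).
31.466 × 0.91 = 28.63406 → 29 °C (2 s.f., last digit at the 10^0 place).
Sum: 74.84493 °C; keep the coarser place, 10^0.
Result: 75 °C.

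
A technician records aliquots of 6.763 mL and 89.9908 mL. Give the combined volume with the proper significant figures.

96.754 mL

6.763 mL + 89.9908 mL = 96.7538 mL.
Addition/subtraction keeps the fewest decimal places: 6.763 → 3 decimal places, 89.9908 → 4 decimal places; limit is 3.
Rounded to 3 decimal places: 96.754 mL.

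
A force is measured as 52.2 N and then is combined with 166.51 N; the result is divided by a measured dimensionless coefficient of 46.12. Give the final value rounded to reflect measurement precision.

52.2 N + 166.51 N = 218.71 N; the sum is limited to 1 decimal place (4 s.f.).
Carrying full precision, 218.71 ÷ 46.12 = 4.7421942758… N; 46.12 has 4 s.f., so the result keeps min(4, 4) = 4 s.f.
Rounded to 4 significant figures: 4.742 N.

4.742 N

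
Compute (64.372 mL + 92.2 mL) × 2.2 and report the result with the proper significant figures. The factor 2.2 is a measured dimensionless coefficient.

64.372 mL + 92.2 mL = 156.572 mL; the sum is limited to 1 decimal place (4 s.f.).
Carrying full precision, 156.572 × 2.2 = 344.4584 mL; 2.2 has 2 s.f., so the result keeps min(4, 2) = 2 s.f.
Rounded to 2 significant figures: 3.4 × 10² mL.

3.4 × 10² mL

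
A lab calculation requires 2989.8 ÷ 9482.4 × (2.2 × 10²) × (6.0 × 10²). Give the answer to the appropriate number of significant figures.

2989.8 ÷ 9482.4 × (2.2 × 10²) × (6.0 × 10²) = 41619.5899772…
Multiplication/division keeps the fewest significant figures: 2989.8 → 5 s.f., 9482.4 → 5 s.f., 2.2 × 10² → 2 s.f., 6.0 × 10² → 2 s.f.; limit is 2.
Rounded to 2 significant figures: 4.2 × 10⁴.

4.2 × 10⁴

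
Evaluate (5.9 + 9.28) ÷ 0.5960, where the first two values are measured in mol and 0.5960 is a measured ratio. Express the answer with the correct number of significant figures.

25.5 mol

5.9 mol + 9.28 mol = 15.18 mol; the sum is limited to 1 decimal place (3 s.f.).
Carrying full precision, 15.18 ÷ 0.5960 = 25.4697986577… mol; 0.5960 has 4 s.f., so the result keeps min(3, 4) = 3 s.f.
Rounded to 3 significant figures: 25.5 mol.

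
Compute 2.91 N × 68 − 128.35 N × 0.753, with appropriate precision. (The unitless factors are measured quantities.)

2.91 × 68 = 197.88 → 2.0 × 10² N (2 s.f., last digit at the 10^1 place).
128.35 × 0.753 = 96.64755 → 96.6 N (3 s.f., last digit at the 10^-1 place).
Difference: 101.23245 N; keep the coarser place, 10^1.
Result: 1.0 × 10² N.

1.0 × 10² N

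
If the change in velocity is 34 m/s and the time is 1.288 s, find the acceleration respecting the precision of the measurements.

acceleration = 34 m/s ÷ 1.288 s = 26.397515528… m/s².
34 has 2 significant figures; 1.288 has 4.
Division/multiplication keeps the fewest: 2 significant figures.
Rounded: 26 m/s².

26 m/s²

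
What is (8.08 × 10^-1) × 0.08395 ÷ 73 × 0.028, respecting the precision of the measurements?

(8.08 × 10^-1) × 0.08395 ÷ 73 × 0.028 = 0.0000260176
Multiplication/division keeps the fewest significant figures: 8.08 × 10^-1 → 3 s.f., 0.08395 → 4 s.f., 73 → 2 s.f., 0.028 → 2 s.f.; limit is 2.
Rounded to 2 significant figures: 2.6 × 10^-5.

2.6 × 10^-5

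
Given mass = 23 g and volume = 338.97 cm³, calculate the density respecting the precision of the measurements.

0.068 g/cm³

density = 23 g ÷ 338.97 cm³ = 0.0678526123256… g/cm³.
23 has 2 significant figures; 338.97 has 5.
Division/multiplication keeps the fewest: 2 significant figures.
Rounded: 0.068 g/cm³.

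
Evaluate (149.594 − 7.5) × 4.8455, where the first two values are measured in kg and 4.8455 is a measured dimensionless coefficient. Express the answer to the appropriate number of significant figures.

688.5 kg

149.594 kg − 7.5 kg = 142.094 kg; the difference is limited to 1 decimal place (4 s.f.).
Carrying full precision, 142.094 × 4.8455 = 688.516477 kg; 4.8455 has 5 s.f., so the result keeps min(4, 5) = 4 s.f.
Rounded to 4 significant figures: 688.5 kg.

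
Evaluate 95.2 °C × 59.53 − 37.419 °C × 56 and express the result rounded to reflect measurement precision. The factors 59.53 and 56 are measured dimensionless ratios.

3.6 × 10³ °C

95.2 × 59.53 = 5667.256 → 5.67 × 10³ °C (3 s.f., last digit at the 10^1 place).
37.419 × 56 = 2095.464 → 2.1 × 10³ °C (2 s.f., last digit at the 10^2 place).
Difference: 3571.792 °C; keep the coarser place, 10^2.
Result: 3.6 × 10³ °C.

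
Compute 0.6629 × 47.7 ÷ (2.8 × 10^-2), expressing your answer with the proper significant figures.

1.1 × 10^3

0.6629 × 47.7 ÷ (2.8 × 10^-2) = 1129.2975
Multiplication/division keeps the fewest significant figures: 0.6629 → 4 s.f., 47.7 → 3 s.f., 2.8 × 10^-2 → 2 s.f.; limit is 2.
Rounded to 2 significant figures: 1.1 × 10^3.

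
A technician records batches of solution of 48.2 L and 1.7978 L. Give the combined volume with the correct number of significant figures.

50.0 L

48.2 L + 1.7978 L = 49.9978 L.
Addition/subtraction keeps the fewest decimal places: 48.2 → 1 decimal place, 1.7978 → 4 decimal places; limit is 1.
Rounded to 1 decimal place: 50.0 L.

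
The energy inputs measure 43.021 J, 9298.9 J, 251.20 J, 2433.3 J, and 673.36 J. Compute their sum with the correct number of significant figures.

43.021 J + 9298.9 J + 251.20 J + 2433.3 J + 673.36 J = 12699.781 J.
Addition/subtraction keeps the fewest decimal places: 43.021 → 3 decimal places, 9298.9 → 1 decimal place, 251.20 → 2 decimal places, 2433.3 → 1 decimal place, 673.36 → 2 decimal places; limit is 1.
Rounded to 1 decimal place: 12699.8 J.

12699.8 J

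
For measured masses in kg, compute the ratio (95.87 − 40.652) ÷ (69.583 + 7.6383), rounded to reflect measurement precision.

95.87 − 40.652 = 55.218, limited to 2 d.p. → 4 s.f.; 69.583 + 7.6383 = 77.2213, limited to 3 d.p. → 5 s.f.
Carrying full precision, 55.218 ÷ 77.2213 = 0.715061776997…; keep min(4, 5) = 4 s.f.
Rounded to 4 significant figures: 0.7151.

0.7151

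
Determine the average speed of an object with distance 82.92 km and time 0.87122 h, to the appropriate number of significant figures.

95.18 km/h

average speed = 82.92 km ÷ 0.87122 h = 95.1768784004… km/h.
82.92 has 4 significant figures; 0.87122 has 5.
Division/multiplication keeps the fewest: 4 significant figures.
Rounded: 95.18 km/h.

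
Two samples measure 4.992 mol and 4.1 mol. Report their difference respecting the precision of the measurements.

4.992 mol − 4.1 mol = 0.892 mol.
Addition/subtraction keeps the fewest decimal places: 4.992 → 3 decimal places, 4.1 → 1 decimal place; limit is 1.
Rounded to 1 decimal place: 0.9 mol.

0.9 mol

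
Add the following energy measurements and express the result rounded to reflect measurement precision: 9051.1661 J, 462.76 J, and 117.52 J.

9051.1661 J + 462.76 J + 117.52 J = 9631.4461 J.
Addition/subtraction keeps the fewest decimal places: 9051.1661 → 4 decimal places, 462.76 → 2 decimal places, 117.52 → 2 decimal places; limit is 2.
Rounded to 2 decimal places: 9631.45 J.

9631.45 J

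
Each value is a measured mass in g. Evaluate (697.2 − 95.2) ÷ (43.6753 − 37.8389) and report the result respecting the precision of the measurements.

697.2 − 95.2 = 602.0, limited to 1 d.p. → 4 s.f.; 43.6753 − 37.8389 = 5.8364, limited to 4 d.p. → 5 s.f.
Carrying full precision, 602.0 ÷ 5.8364 = 103.145774793…; keep min(4, 5) = 4 s.f.
Rounded to 4 significant figures: 103.1.

103.1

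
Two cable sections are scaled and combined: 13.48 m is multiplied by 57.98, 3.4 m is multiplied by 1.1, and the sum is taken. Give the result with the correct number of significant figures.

13.48 × 57.98 = 781.5704 → 781.6 m (4 s.f., last digit at the 10^-1 place).
3.4 × 1.1 = 3.74 → 3.7 m (2 s.f., last digit at the 10^-1 place).
Sum: 785.3104 m; keep the coarser place, 10^-1.
Result: 785.3 m.

785.3 m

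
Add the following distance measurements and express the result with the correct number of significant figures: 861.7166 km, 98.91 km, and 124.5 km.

861.7166 km + 98.91 km + 124.5 km = 1085.1266 km.
Addition/subtraction keeps the fewest decimal places: 861.7166 → 4 decimal places, 98.91 → 2 decimal places, 124.5 → 1 decimal place; limit is 1.
Rounded to 1 decimal place: 1085.1 km.

1085.1 km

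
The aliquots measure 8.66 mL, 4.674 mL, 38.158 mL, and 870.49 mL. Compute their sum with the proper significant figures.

8.66 mL + 4.674 mL + 38.158 mL + 870.49 mL = 921.982 mL.
Addition/subtraction keeps the fewest decimal places: 8.66 → 2 decimal places, 4.674 → 3 decimal places, 38.158 → 3 decimal places, 870.49 → 2 decimal places; limit is 2.
Rounded to 2 decimal places: 921.98 mL.

921.98 mL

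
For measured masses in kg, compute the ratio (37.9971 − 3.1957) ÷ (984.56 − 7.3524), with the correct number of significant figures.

0.035613

37.9971 − 3.1957 = 34.8014, limited to 4 d.p. → 6 s.f.; 984.56 − 7.3524 = 977.2076, limited to 2 d.p. → 5 s.f.
Carrying full precision, 34.8014 ÷ 977.2076 = 0.0356131082075…; keep min(6, 5) = 5 s.f.
Rounded to 5 significant figures: 0.035613.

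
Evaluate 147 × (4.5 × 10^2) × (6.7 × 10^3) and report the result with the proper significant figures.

4.4 × 10^8

147 × (4.5 × 10^2) × (6.7 × 10^3) = 443205000
Multiplication/division keeps the fewest significant figures: 147 → 3 s.f., 4.5 × 10^2 → 2 s.f., 6.7 × 10^3 → 2 s.f.; limit is 2.
Rounded to 2 significant figures: 4.4 × 10^8.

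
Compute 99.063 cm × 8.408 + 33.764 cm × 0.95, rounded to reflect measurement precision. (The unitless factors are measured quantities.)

865 cm

99.063 × 8.408 = 832.921704 → 832.9 cm (4 s.f., last digit at the 10^-1 place).
33.764 × 0.95 = 32.0758 → 32 cm (2 s.f., last digit at the 10^0 place).
Sum: 864.997504 cm; keep the coarser place, 10^0.
Result: 865 cm.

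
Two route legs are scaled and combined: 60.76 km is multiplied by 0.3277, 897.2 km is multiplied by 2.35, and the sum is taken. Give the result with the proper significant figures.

2.13 × 10³ km

60.76 × 0.3277 = 19.911052 → 19.91 km (4 s.f., last digit at the 10^-2 place).
897.2 × 2.35 = 2108.42 → 2.11 × 10³ km (3 s.f., last digit at the 10^1 place).
Sum: 2128.331052 km; keep the coarser place, 10^1.
Result: 2.13 × 10³ km.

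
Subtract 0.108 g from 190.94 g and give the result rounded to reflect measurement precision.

190.94 g − 0.108 g = 190.832 g.
Addition/subtraction keeps the fewest decimal places: 190.94 → 2 decimal places, 0.108 → 3 decimal places; limit is 2.
Rounded to 2 decimal places: 190.83 g.

190.83 g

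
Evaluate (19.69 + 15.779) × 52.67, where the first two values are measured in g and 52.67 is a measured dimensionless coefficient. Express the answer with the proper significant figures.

19.69 g + 15.779 g = 35.469 g; the sum is limited to 2 decimal places (4 s.f.).
Carrying full precision, 35.469 × 52.67 = 1868.15223 g; 52.67 has 4 s.f., so the result keeps min(4, 4) = 4 s.f.
Rounded to 4 significant figures: 1868 g.

1868 g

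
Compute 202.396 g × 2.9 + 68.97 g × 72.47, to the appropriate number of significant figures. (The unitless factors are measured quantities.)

202.396 × 2.9 = 586.9484 → 5.9 × 10² g (2 s.f., last digit at the 10^1 place).
68.97 × 72.47 = 4998.2559 → 4998 g (4 s.f., last digit at the 10^0 place).
Sum: 5585.2043 g; keep the coarser place, 10^1.
Result: 5.59 × 10³ g.

5.59 × 10³ g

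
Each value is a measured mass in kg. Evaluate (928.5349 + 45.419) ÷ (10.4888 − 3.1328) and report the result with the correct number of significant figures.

928.5349 + 45.419 = 973.9539, limited to 3 d.p. → 6 s.f.; 10.4888 − 3.1328 = 7.3560, limited to 4 d.p. → 5 s.f.
Carrying full precision, 973.9539 ÷ 7.3560 = 132.402650897…; keep min(6, 5) = 5 s.f.
Rounded to 5 significant figures: 132.40.

132.40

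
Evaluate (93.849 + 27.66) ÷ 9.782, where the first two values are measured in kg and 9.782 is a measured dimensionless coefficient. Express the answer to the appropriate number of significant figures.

12.42 kg

93.849 kg + 27.66 kg = 121.509 kg; the sum is limited to 2 decimal places (5 s.f.).
Carrying full precision, 121.509 ÷ 9.782 = 12.4216929053… kg; 9.782 has 4 s.f., so the result keeps min(5, 4) = 4 s.f.
Rounded to 4 significant figures: 12.42 kg.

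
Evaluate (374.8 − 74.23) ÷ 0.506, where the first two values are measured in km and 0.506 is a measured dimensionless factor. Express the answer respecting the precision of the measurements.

594 km

374.8 km − 74.23 km = 300.57 km; the difference is limited to 1 decimal place (4 s.f.).
Carrying full precision, 300.57 ÷ 0.506 = 594.011857708… km; 0.506 has 3 s.f., so the result keeps min(4, 3) = 3 s.f.
Rounded to 3 significant figures: 594 km.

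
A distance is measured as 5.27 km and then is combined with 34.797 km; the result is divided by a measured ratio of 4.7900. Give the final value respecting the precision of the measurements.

8.365 km

5.27 km + 34.797 km = 40.067 km; the sum is limited to 2 decimal places (4 s.f.).
Carrying full precision, 40.067 ÷ 4.7900 = 8.36471816284… km; 4.7900 has 5 s.f., so the result keeps min(4, 5) = 4 s.f.
Rounded to 4 significant figures: 8.365 km.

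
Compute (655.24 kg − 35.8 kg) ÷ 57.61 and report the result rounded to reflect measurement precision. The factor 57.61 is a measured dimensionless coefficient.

10.75 kg

655.24 kg − 35.8 kg = 619.44 kg; the difference is limited to 1 decimal place (4 s.f.).
Carrying full precision, 619.44 ÷ 57.61 = 10.7522999479… kg; 57.61 has 4 s.f., so the result keeps min(4, 4) = 4 s.f.
Rounded to 4 significant figures: 10.75 kg.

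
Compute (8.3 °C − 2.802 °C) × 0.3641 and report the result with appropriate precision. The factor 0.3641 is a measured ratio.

8.3 °C − 2.802 °C = 5.498 °C; the difference is limited to 1 decimal place (2 s.f.).
Carrying full precision, 5.498 × 0.3641 = 2.0018218 °C; 0.3641 has 4 s.f., so the result keeps min(2, 4) = 2 s.f.
Rounded to 2 significant figures: 2.0 °C.

2.0 °C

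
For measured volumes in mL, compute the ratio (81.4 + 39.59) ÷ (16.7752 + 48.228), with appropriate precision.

1.861

81.4 + 39.59 = 120.99, limited to 1 d.p. → 4 s.f.; 16.7752 + 48.228 = 65.0032, limited to 3 d.p. → 5 s.f.
Carrying full precision, 120.99 ÷ 65.0032 = 1.8612929825…; keep min(4, 5) = 4 s.f.
Rounded to 4 significant figures: 1.861.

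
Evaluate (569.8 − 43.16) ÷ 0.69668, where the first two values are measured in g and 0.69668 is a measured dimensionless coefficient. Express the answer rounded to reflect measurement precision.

569.8 g − 43.16 g = 526.64 g; the difference is limited to 1 decimal place (4 s.f.).
Carrying full precision, 526.64 ÷ 0.69668 = 755.928116208… g; 0.69668 has 5 s.f., so the result keeps min(4, 5) = 4 s.f.
Rounded to 4 significant figures: 755.9 g.

755.9 g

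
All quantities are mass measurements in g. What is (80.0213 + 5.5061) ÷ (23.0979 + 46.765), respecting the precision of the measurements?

1.2242

80.0213 + 5.5061 = 85.5274, limited to 4 d.p. → 6 s.f.; 23.0979 + 46.765 = 69.8629, limited to 3 d.p. → 5 s.f.
Carrying full precision, 85.5274 ÷ 69.8629 = 1.22421771784…; keep min(6, 5) = 5 s.f.
Rounded to 5 significant figures: 1.2242.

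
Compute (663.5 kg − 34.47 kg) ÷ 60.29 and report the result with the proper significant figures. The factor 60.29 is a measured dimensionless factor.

10.43 kg

663.5 kg − 34.47 kg = 629.03 kg; the difference is limited to 1 decimal place (4 s.f.).
Carrying full precision, 629.03 ÷ 60.29 = 10.4334052082… kg; 60.29 has 4 s.f., so the result keeps min(4, 4) = 4 s.f.
Rounded to 4 significant figures: 10.43 kg.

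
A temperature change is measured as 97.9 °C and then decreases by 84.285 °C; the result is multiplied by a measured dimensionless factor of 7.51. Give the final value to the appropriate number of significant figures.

102 °C

97.9 °C − 84.285 °C = 13.615 °C; the difference is limited to 1 decimal place (3 s.f.).
Carrying full precision, 13.615 × 7.51 = 102.24865 °C; 7.51 has 3 s.f., so the result keeps min(3, 3) = 3 s.f.
Rounded to 3 significant figures: 102 °C.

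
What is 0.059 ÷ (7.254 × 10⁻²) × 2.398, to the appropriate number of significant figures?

2.0

0.059 ÷ (7.254 × 10⁻²) × 2.398 = 1.95039977943…
Multiplication/division keeps the fewest significant figures: 0.059 → 2 s.f., 7.254 × 10⁻² → 4 s.f., 2.398 → 4 s.f.; limit is 2.
Rounded to 2 significant figures: 2.0.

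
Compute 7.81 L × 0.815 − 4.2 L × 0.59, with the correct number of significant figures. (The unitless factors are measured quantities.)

3.9 L

7.81 × 0.815 = 6.36515 → 6.37 L (3 s.f., last digit at the 10^-2 place).
4.2 × 0.59 = 2.478 → 2.5 L (2 s.f., last digit at the 10^-1 place).
Difference: 3.88715 L; keep the coarser place, 10^-1.
Result: 3.9 L.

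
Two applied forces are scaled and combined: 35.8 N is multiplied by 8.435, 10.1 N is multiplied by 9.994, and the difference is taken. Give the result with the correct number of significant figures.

35.8 × 8.435 = 301.973 → 302 N (3 s.f., last digit at the 10^0 place).
10.1 × 9.994 = 100.9394 → 101 N (3 s.f., last digit at the 10^0 place).
Difference: 201.0336 N; keep the coarser place, 10^0.
Result: 201 N.

201 N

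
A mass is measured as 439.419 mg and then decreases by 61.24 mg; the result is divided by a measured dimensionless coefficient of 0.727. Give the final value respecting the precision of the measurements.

439.419 mg − 61.24 mg = 378.179 mg; the difference is limited to 2 decimal places (5 s.f.).
Carrying full precision, 378.179 ÷ 0.727 = 520.191196699… mg; 0.727 has 3 s.f., so the result keeps min(5, 3) = 3 s.f.
Rounded to 3 significant figures: 5.20 × 10² mg.

5.20 × 10² mg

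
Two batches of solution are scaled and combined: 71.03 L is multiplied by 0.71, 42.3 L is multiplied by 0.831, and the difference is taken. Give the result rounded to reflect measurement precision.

71.03 × 0.71 = 50.4313 → 5.0 × 10¹ L (2 s.f., last digit at the 10^0 place).
42.3 × 0.831 = 35.1513 → 35.2 L (3 s.f., last digit at the 10^-1 place).
Difference: 15.28 L; keep the coarser place, 10^0.
Result: 15 L.

15 L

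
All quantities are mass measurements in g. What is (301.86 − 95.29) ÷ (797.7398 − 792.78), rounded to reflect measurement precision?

41.6

301.86 − 95.29 = 206.57, limited to 2 d.p. → 5 s.f.; 797.7398 − 792.78 = 4.9598, limited to 2 d.p. → 3 s.f.
Carrying full precision, 206.57 ÷ 4.9598 = 41.6488568087…; keep min(5, 3) = 3 s.f.
Rounded to 3 significant figures: 41.6.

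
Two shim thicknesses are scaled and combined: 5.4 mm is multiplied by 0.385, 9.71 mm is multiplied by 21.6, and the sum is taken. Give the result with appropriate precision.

5.4 × 0.385 = 2.079 → 2.1 mm (2 s.f., last digit at the 10^-1 place).
9.71 × 21.6 = 209.736 → 210. mm (3 s.f., last digit at the 10^0 place).
Sum: 211.815 mm; keep the coarser place, 10^0.
Result: 2.12 × 10^2 mm.

2.12 × 10^2 mm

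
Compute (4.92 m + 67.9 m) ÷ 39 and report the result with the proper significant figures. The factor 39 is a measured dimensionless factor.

4.92 m + 67.9 m = 72.82 m; the sum is limited to 1 decimal place (3 s.f.).
Carrying full precision, 72.82 ÷ 39 = 1.86717948718… m; 39 has 2 s.f., so the result keeps min(3, 2) = 2 s.f.
Rounded to 2 significant figures: 1.9 m.

1.9 m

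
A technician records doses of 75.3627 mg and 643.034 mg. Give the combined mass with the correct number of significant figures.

75.3627 mg + 643.034 mg = 718.3967 mg.
Addition/subtraction keeps the fewest decimal places: 75.3627 → 4 decimal places, 643.034 → 3 decimal places; limit is 3.
Rounded to 3 decimal places: 718.397 mg.

718.397 mg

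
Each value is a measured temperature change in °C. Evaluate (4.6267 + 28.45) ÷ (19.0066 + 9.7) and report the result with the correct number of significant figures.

1.15

4.6267 + 28.45 = 33.0767, limited to 2 d.p. → 4 s.f.; 19.0066 + 9.7 = 28.7066, limited to 1 d.p. → 3 s.f.
Carrying full precision, 33.0767 ÷ 28.7066 = 1.15223328433…; keep min(4, 3) = 3 s.f.
Rounded to 3 significant figures: 1.15.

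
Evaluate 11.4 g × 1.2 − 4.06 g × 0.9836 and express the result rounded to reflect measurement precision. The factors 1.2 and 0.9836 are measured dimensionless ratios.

11.4 × 1.2 = 13.68 → 14 g (2 s.f., last digit at the 10^0 place).
4.06 × 0.9836 = 3.993416 → 3.99 g (3 s.f., last digit at the 10^-2 place).
Difference: 9.686584 g; keep the coarser place, 10^0.
Result: 10. g.

10. g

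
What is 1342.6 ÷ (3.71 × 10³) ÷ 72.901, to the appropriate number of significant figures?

0.00496

1342.6 ÷ (3.71 × 10³) ÷ 72.901 = 0.00496408543714…
Multiplication/division keeps the fewest significant figures: 1342.6 → 5 s.f., 3.71 × 10³ → 3 s.f., 72.901 → 5 s.f.; limit is 3.
Rounded to 3 significant figures: 0.00496.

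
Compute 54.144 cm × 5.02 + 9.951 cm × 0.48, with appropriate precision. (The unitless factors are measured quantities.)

54.144 × 5.02 = 271.80288 → 272 cm (3 s.f., last digit at the 10^0 place).
9.951 × 0.48 = 4.77648 → 4.8 cm (2 s.f., last digit at the 10^-1 place).
Sum: 276.57936 cm; keep the coarser place, 10^0.
Result: 277 cm.

277 cm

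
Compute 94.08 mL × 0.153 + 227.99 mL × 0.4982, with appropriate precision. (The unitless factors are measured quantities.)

94.08 × 0.153 = 14.39424 → 14.4 mL (3 s.f., last digit at the 10^-1 place).
227.99 × 0.4982 = 113.584618 → 113.6 mL (4 s.f., last digit at the 10^-1 place).
Sum: 127.978858 mL; keep the coarser place, 10^-1.
Result: 128.0 mL.

128.0 mL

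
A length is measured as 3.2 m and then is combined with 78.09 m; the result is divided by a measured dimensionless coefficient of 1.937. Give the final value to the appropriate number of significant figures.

3.2 m + 78.09 m = 81.29 m; the sum is limited to 1 decimal place (3 s.f.).
Carrying full precision, 81.29 ÷ 1.937 = 41.9669592153… m; 1.937 has 4 s.f., so the result keeps min(3, 4) = 3 s.f.
Rounded to 3 significant figures: 42.0 m.

42.0 m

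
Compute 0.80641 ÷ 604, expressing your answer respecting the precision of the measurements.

0.80641 ÷ 604 = 0.00133511589404…
Multiplication/division keeps the fewest significant figures: 0.80641 → 5 s.f., 604 → 3 s.f.; limit is 3.
Rounded to 3 significant figures: 0.00134.

0.00134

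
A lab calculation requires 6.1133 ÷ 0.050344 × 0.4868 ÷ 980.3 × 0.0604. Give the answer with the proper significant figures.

6.1133 ÷ 0.050344 × 0.4868 ÷ 980.3 × 0.0604 = 0.00364213882417…
Multiplication/division keeps the fewest significant figures: 6.1133 → 5 s.f., 0.050344 → 5 s.f., 0.4868 → 4 s.f., 980.3 → 4 s.f., 0.0604 → 3 s.f.; limit is 3.
Rounded to 3 significant figures: 0.00364.

0.00364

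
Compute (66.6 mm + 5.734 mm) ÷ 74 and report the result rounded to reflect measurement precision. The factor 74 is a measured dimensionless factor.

0.98 mm

66.6 mm + 5.734 mm = 72.334 mm; the sum is limited to 1 decimal place (3 s.f.).
Carrying full precision, 72.334 ÷ 74 = 0.977486486486… mm; 74 has 2 s.f., so the result keeps min(3, 2) = 2 s.f.
Rounded to 2 significant figures: 0.98 mm.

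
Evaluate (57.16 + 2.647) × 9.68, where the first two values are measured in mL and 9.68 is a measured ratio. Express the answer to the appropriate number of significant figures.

57.16 mL + 2.647 mL = 59.807 mL; the sum is limited to 2 decimal places (4 s.f.).
Carrying full precision, 59.807 × 9.68 = 578.93176 mL; 9.68 has 3 s.f., so the result keeps min(4, 3) = 3 s.f.
Rounded to 3 significant figures: 579 mL.

579 mL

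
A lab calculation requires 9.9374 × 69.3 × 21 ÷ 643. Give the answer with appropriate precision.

22

9.9374 × 69.3 × 21 ÷ 643 = 22.491288056…
Multiplication/division keeps the fewest significant figures: 9.9374 → 5 s.f., 69.3 → 3 s.f., 21 → 2 s.f., 643 → 3 s.f.; limit is 2.
Rounded to 2 significant figures: 22.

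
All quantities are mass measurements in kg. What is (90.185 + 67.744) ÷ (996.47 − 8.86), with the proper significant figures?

0.15991

90.185 + 67.744 = 157.929, limited to 3 d.p. → 6 s.f.; 996.47 − 8.86 = 987.61, limited to 2 d.p. → 5 s.f.
Carrying full precision, 157.929 ÷ 987.61 = 0.159910288474…; keep min(6, 5) = 5 s.f.
Rounded to 5 significant figures: 0.15991.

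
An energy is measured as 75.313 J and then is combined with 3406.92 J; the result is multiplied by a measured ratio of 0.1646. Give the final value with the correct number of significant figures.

5.732 × 10² J

75.313 J + 3406.92 J = 3482.233 J; the sum is limited to 2 decimal places (6 s.f.).
Carrying full precision, 3482.233 × 0.1646 = 573.1755518 J; 0.1646 has 4 s.f., so the result keeps min(6, 4) = 4 s.f.
Rounded to 4 significant figures: 5.732 × 10² J.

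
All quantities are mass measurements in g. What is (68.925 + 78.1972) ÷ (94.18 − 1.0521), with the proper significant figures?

68.925 + 78.1972 = 147.1222, limited to 3 d.p. → 6 s.f.; 94.18 − 1.0521 = 93.1279, limited to 2 d.p. → 4 s.f.
Carrying full precision, 147.1222 ÷ 93.1279 = 1.57978650866…; keep min(6, 4) = 4 s.f.
Rounded to 4 significant figures: 1.580.

1.580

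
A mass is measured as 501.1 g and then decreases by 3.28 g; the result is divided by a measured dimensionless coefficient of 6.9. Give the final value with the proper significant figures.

72 g

501.1 g − 3.28 g = 497.82 g; the difference is limited to 1 decimal place (4 s.f.).
Carrying full precision, 497.82 ÷ 6.9 = 72.147826087… g; 6.9 has 2 s.f., so the result keeps min(4, 2) = 2 s.f.
Rounded to 2 significant figures: 72 g.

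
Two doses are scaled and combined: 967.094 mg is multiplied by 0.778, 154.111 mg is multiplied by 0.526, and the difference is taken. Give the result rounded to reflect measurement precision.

967.094 × 0.778 = 752.399132 → 752 mg (3 s.f., last digit at the 10^0 place).
154.111 × 0.526 = 81.062386 → 81.1 mg (3 s.f., last digit at the 10^-1 place).
Difference: 671.336746 mg; keep the coarser place, 10^0.
Result: 671 mg.

671 mg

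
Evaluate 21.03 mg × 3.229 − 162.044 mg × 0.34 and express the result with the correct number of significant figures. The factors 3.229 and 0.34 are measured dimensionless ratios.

21.03 × 3.229 = 67.90587 → 67.91 mg (4 s.f., last digit at the 10^-2 place).
162.044 × 0.34 = 55.09496 → 55 mg (2 s.f., last digit at the 10^0 place).
Difference: 12.81091 mg; keep the coarser place, 10^0.
Result: 13 mg.

13 mg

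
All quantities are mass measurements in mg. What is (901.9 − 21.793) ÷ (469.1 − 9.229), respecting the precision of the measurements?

901.9 − 21.793 = 880.107, limited to 1 d.p. → 4 s.f.; 469.1 − 9.229 = 459.871, limited to 1 d.p. → 4 s.f.
Carrying full precision, 880.107 ÷ 459.871 = 1.91381278663…; keep min(4, 4) = 4 s.f.
Rounded to 4 significant figures: 1.914.

1.914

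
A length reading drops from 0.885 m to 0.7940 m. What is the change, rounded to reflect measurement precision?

0.091 m

0.885 m − 0.7940 m = 0.0910 m.
Addition/subtraction keeps the fewest decimal places: 0.885 → 3 decimal places, 0.7940 → 4 decimal places; limit is 3.
Rounded to 3 decimal places: 0.091 m.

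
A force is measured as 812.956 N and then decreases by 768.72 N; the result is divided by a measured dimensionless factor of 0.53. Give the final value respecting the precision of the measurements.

83 N

812.956 N − 768.72 N = 44.236 N; the difference is limited to 2 decimal places (4 s.f.).
Carrying full precision, 44.236 ÷ 0.53 = 83.4641509434… N; 0.53 has 2 s.f., so the result keeps min(4, 2) = 2 s.f.
Rounded to 2 significant figures: 83 N.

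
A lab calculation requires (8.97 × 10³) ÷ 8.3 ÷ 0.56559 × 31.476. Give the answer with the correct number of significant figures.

6.0 × 10⁴

(8.97 × 10³) ÷ 8.3 ÷ 0.56559 × 31.476 = 60143.9801534…
Multiplication/division keeps the fewest significant figures: 8.97 × 10³ → 3 s.f., 8.3 → 2 s.f., 0.56559 → 5 s.f., 31.476 → 5 s.f.; limit is 2.
Rounded to 2 significant figures: 6.0 × 10⁴.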